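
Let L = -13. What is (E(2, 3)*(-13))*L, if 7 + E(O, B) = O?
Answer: -845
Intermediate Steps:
E(O, B) = -7 + O
(E(2, 3)*(-13))*L = ((-7 + 2)*(-13))*(-13) = -5*(-13)*(-13) = 65*(-13) = -845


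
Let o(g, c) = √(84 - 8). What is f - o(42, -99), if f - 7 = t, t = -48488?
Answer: -48481 - 2*√19 ≈ -48490.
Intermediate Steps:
o(g, c) = 2*√19 (o(g, c) = √76 = 2*√19)
f = -48481 (f = 7 - 48488 = -48481)
f - o(42, -99) = -48481 - 2*√19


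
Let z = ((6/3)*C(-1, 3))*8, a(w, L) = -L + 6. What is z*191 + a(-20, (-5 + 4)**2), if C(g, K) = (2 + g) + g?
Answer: 5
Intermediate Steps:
C(g, K) = 2 + 2*g
a(w, L) = 6 - L
z = 0 (z = ((6/3)*(2 + 2*(-1)))*8 = ((6*(1/3))*(2 - 2))*8 = (2*0)*8 = 0*8 = 0)
z*191 + a(-20, (-5 + 4)**2) = 0*191 + (6 - (-5 + 4)**2) = 0 + (6 - 1*(-1)**2) = 0 + (6 - 1*1) = 0 + (6 - 1) = 0 + 5 = 5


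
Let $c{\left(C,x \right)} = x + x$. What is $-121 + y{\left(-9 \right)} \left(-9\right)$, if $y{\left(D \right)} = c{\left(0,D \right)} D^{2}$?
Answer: $13001$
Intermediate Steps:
$c{\left(C,x \right)} = 2 x$
$y{\left(D \right)} = 2 D^{3}$ ($y{\left(D \right)} = 2 D D^{2} = 2 D^{3}$)
$-121 + y{\left(-9 \right)} \left(-9\right) = -121 + 2 \left(-9\right)^{3} \left(-9\right) = -121 + 2 \left(-729\right) \left(-9\right) = -121 - -13122 = -121 + 13122 = 13001$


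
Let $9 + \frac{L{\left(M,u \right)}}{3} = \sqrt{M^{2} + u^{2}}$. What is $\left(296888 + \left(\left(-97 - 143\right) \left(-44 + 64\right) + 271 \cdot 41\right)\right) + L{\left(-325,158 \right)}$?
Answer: $303172 + 3 \sqrt{130589} \approx 3.0426 \cdot 10^{5}$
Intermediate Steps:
$L{\left(M,u \right)} = -27 + 3 \sqrt{M^{2} + u^{2}}$
$\left(296888 + \left(\left(-97 - 143\right) \left(-44 + 64\right) + 271 \cdot 41\right)\right) + L{\left(-325,158 \right)} = \left(296888 + \left(\left(-97 - 143\right) \left(-44 + 64\right) + 271 \cdot 41\right)\right) - \left(27 - 3 \sqrt{\left(-325\right)^{2} + 158^{2}}\right) = \left(296888 + \left(\left(-240\right) 20 + 11111\right)\right) - \left(27 - 3 \sqrt{105625 + 24964}\right) = \left(296888 + \left(-4800 + 11111\right)\right) - \left(27 - 3 \sqrt{130589}\right) = \left(296888 + 6311\right) - \left(27 - 3 \sqrt{130589}\right) = 303199 - \left(27 - 3 \sqrt{130589}\right) = 303172 + 3 \sqrt{130589}$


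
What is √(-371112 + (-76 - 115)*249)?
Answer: 3*I*√46519 ≈ 647.05*I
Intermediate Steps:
√(-371112 + (-76 - 115)*249) = √(-371112 - 191*249) = √(-371112 - 47559) = √(-418671) = 3*I*√46519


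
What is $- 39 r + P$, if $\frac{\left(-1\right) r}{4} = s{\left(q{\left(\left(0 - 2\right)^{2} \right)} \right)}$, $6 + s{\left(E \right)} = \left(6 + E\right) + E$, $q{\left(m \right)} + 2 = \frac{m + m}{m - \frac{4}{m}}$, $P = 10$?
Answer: $218$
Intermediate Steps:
$q{\left(m \right)} = -2 + \frac{2 m}{m - \frac{4}{m}}$ ($q{\left(m \right)} = -2 + \frac{m + m}{m - \frac{4}{m}} = -2 + \frac{2 m}{m - \frac{4}{m}}$)
$s{\left(E \right)} = 2 E$ ($s{\left(E \right)} = -6 + \left(\left(6 + E\right) + E\right) = -6 + \left(6 + 2 E\right) = 2 E$)
$r = - \frac{16}{3}$ ($r = - 4 \cdot 2 \frac{8}{-4 + \left(\left(0 - 2\right)^{2}\right)^{2}} = - 4 \cdot 2 \frac{8}{-4 + \left(\left(-2\right)^{2}\right)^{2}} = - 4 \cdot 2 \frac{8}{-4 + 4^{2}} = - 4 \cdot 2 \frac{8}{-4 + 16} = - 4 \cdot 2 \cdot \frac{8}{12} = - 4 \cdot 2 \cdot 8 \cdot \frac{1}{12} = - 4 \cdot 2 \cdot \frac{2}{3} = \left(-4\right) \frac{4}{3} = - \frac{16}{3} \approx -5.3333$)
$- 39 r + P = \left(-39\right) \left(- \frac{16}{3}\right) + 10 = 208 + 10 = 218$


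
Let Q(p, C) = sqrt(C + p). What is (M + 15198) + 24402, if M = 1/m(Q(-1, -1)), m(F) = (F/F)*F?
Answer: 39600 - I*sqrt(2)/2 ≈ 39600.0 - 0.70711*I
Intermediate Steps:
m(F) = F (m(F) = 1*F = F)
M = -I*sqrt(2)/2 (M = 1/(sqrt(-1 - 1)) = 1/(sqrt(-2)) = 1/(I*sqrt(2)) = -I*sqrt(2)/2 ≈ -0.70711*I)
(M + 15198) + 24402 = (-I*sqrt(2)/2 + 15198) + 24402 = (15198 - I*sqrt(2)/2) + 24402 = 39600 - I*sqrt(2)/2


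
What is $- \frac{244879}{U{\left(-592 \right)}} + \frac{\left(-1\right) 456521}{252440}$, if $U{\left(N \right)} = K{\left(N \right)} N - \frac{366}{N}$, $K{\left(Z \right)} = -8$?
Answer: $- \frac{18937967655279}{353930725160} \approx -53.508$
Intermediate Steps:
$U{\left(N \right)} = - \frac{366}{N} - 8 N$ ($U{\left(N \right)} = - 8 N - \frac{366}{N} = - \frac{366}{N} - 8 N$)
$- \frac{244879}{U{\left(-592 \right)}} + \frac{\left(-1\right) 456521}{252440} = - \frac{244879}{- \frac{366}{-592} - -4736} + \frac{\left(-1\right) 456521}{252440} = - \frac{244879}{\left(-366\right) \left(- \frac{1}{592}\right) + 4736} - \frac{456521}{252440} = - \frac{244879}{\frac{183}{296} + 4736} - \frac{456521}{252440} = - \frac{244879}{\frac{1402039}{296}} - \frac{456521}{252440} = \left(-244879\right) \frac{296}{1402039} - \frac{456521}{252440} = - \frac{72484184}{1402039} - \frac{456521}{252440} = - \frac{18937967655279}{353930725160}$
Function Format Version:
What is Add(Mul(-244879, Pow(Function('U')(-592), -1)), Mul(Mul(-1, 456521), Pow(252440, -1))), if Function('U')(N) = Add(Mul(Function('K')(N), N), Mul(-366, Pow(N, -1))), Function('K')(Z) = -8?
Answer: Rational(-18937967655279, 353930725160) ≈ -53.508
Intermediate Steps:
Function('U')(N) = Add(Mul(-366, Pow(N, -1)), Mul(-8, N)) (Function('U')(N) = Add(Mul(-8, N), Mul(-366, Pow(N, -1))) = Add(Mul(-366, Pow(N, -1)), Mul(-8, N)))
Add(Mul(-244879, Pow(Function('U')(-592), -1)), Mul(Mul(-1, 456521), Pow(252440, -1))) = Add(Mul(-244879, Pow(Add(Mul(-366, Pow(-592, -1)), Mul(-8, -592)), -1)), Mul(Mul(-1, 456521), Pow(252440, -1))) = Add(Mul(-244879, Pow(Add(Mul(-366, Rational(-1, 592)), 4736), -1)), Mul(-456521, Rational(1, 252440))) = Add(Mul(-244879, Pow(Add(Rational(183, 296), 4736), -1)), Rational(-456521, 252440)) = Add(Mul(-244879, Pow(Rational(1402039, 296), -1)), Rational(-456521, 252440)) = Add(Mul(-244879, Rational(296, 1402039)), Rational(-456521, 252440)) = Add(Rational(-72484184, 1402039), Rational(-456521, 252440)) = Rational(-18937967655279, 353930725160)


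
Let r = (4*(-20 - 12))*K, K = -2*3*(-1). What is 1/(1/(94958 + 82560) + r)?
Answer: -177518/136333823 ≈ -0.0013021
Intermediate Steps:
K = 6 (K = -6*(-1) = 6)
r = -768 (r = (4*(-20 - 12))*6 = (4*(-32))*6 = -128*6 = -768)
1/(1/(94958 + 82560) + r) = 1/(1/(94958 + 82560) - 768) = 1/(1/177518 - 768) = 1/(-136333823/177518) = -177518/136333823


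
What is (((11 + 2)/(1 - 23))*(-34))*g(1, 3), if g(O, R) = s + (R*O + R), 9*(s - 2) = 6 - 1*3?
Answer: 5525/33 ≈ 167.42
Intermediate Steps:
s = 7/3 (s = 2 + (6 - 1*3)/9 = 2 + (6 - 3)/9 = 2 + (⅑)*3 = 2 + ⅓ = 7/3 ≈ 2.3333)
g(O, R) = 7/3 + R + O*R (g(O, R) = 7/3 + (R*O + R) = 7/3 + (O*R + R) = 7/3 + (R + O*R) = 7/3 + R + O*R)
(((11 + 2)/(1 - 23))*(-34))*g(1, 3) = (((11 + 2)/(1 - 23))*(-34))*(7/3 + 3 + 1*3) = ((13/(-22))*(-34))*(7/3 + 3 + 3) = ((13*(-1/22))*(-34))*(25/3) = -13/22*(-34)*(25/3) = (221/11)*(25/3) = 5525/33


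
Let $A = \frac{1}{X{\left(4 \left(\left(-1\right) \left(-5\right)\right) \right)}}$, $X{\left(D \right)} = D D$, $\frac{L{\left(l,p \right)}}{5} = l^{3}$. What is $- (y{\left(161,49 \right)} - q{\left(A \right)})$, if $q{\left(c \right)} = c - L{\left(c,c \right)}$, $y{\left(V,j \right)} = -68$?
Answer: $\frac{870431999}{12800000} \approx 68.002$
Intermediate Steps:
$L{\left(l,p \right)} = 5 l^{3}$
$X{\left(D \right)} = D^{2}$
$A = \frac{1}{400}$ ($A = \frac{1}{\left(4 \left(\left(-1\right) \left(-5\right)\right)\right)^{2}} = \frac{1}{\left(4 \cdot 5\right)^{2}} = \frac{1}{20^{2}} = \frac{1}{400} \approx 0.0025$)
$q{\left(c \right)} = c - 5 c^{3}$
$- (y{\left(161,49 \right)} - q{\left(A \right)}) = - (-68 - \left(\frac{1}{400} - \frac{5}{64000000}\right)) = - (-68 - \left(\frac{1}{400} - \frac{1}{12800000}\right)) = - (-68 - \frac{31999}{12800000}) = \left(-1\right) \left(- \frac{870431999}{12800000}\right) = \frac{870431999}{12800000}$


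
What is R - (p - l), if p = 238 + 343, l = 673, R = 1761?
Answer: 1853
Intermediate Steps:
p = 581
R - (p - l) = 1761 - (581 - 1*673) = 1761 - (581 - 673) = 1761 - 1*(-92) = 1761 + 92 = 1853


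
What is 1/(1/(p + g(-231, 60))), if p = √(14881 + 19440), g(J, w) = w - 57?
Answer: 3 + √34321 ≈ 188.26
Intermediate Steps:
g(J, w) = -57 + w
p = √34321 ≈ 185.26
1/(1/(p + g(-231, 60))) = 1/(1/(√34321 + (-57 + 60))) = 1/(1/(√34321 + 3)) = 1/(1/(3 + √34321)) = 3 + √34321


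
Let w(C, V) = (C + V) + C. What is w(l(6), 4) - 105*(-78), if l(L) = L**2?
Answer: 8266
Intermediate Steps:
w(C, V) = V + 2*C
w(l(6), 4) - 105*(-78) = (4 + 2*6**2) - 105*(-78) = (4 + 2*36) + 8190 = (4 + 72) + 8190 = 76 + 8190 = 8266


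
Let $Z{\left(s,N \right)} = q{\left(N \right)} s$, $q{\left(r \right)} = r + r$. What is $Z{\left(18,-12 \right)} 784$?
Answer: $-338688$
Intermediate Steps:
$q{\left(r \right)} = 2 r$
$Z{\left(s,N \right)} = 2 N s$
$Z{\left(18,-12 \right)} 784 = 2 \left(-12\right) 18 \cdot 784 = \left(-432\right) 784 = -338688$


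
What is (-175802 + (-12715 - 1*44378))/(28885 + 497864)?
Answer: -232895/526749 ≈ -0.44214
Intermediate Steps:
(-175802 + (-12715 - 1*44378))/(28885 + 497864) = (-175802 + (-12715 - 44378))/526749 = (-175802 - 57093)*(1/526749) = -232895*1/526749 = -232895/526749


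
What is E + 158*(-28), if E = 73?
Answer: -4351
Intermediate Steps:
E + 158*(-28) = 73 + 158*(-28) = 73 - 4424 = -4351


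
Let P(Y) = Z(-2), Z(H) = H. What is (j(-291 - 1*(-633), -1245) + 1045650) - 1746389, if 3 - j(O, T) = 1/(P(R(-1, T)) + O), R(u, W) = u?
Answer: -238250241/340 ≈ -7.0074e+5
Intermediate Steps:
P(Y) = -2
j(O, T) = 3 - 1/(-2 + O)
(j(-291 - 1*(-633), -1245) + 1045650) - 1746389 = ((-7 + 3*(-291 - 1*(-633)))/(-2 + (-291 - 1*(-633))) + 1045650) - 1746389 = ((-7 + 3*(-291 + 633))/(-2 + (-291 + 633)) + 1045650) - 1746389 = ((-7 + 3*342)/(-2 + 342) + 1045650) - 1746389 = ((-7 + 1026)/340 + 1045650) - 1746389 = ((1/340)*1019 + 1045650) - 1746389 = (1019/340 + 1045650) - 1746389 = 355522019/340 - 1746389 = -238250241/340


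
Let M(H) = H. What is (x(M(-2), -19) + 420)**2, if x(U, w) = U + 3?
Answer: 177241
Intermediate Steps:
x(U, w) = 3 + U
(x(M(-2), -19) + 420)**2 = ((3 - 2) + 420)**2 = (1 + 420)**2 = 421**2 = 177241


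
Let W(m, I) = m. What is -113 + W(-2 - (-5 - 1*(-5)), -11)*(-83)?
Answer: 53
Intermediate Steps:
-113 + W(-2 - (-5 - 1*(-5)), -11)*(-83) = -113 + (-2 - (-5 - 1*(-5)))*(-83) = -113 + (-2 - (-5 + 5))*(-83) = -113 + (-2 - 1*0)*(-83) = -113 + (-2 + 0)*(-83) = -113 - 2*(-83) = -113 + 166 = 53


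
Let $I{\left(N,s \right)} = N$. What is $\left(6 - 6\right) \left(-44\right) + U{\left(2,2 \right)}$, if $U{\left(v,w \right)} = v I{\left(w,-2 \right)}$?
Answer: $4$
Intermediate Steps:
$U{\left(v,w \right)} = v w$
$\left(6 - 6\right) \left(-44\right) + U{\left(2,2 \right)} = \left(6 - 6\right) \left(-44\right) + 2 \cdot 2 = \left(6 - 6\right) \left(-44\right) + 4 = 0 \left(-44\right) + 4 = 0 + 4 = 4$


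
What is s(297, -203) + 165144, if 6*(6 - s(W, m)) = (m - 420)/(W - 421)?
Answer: 122870977/744 ≈ 1.6515e+5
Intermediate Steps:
s(W, m) = 6 - (-420 + m)/(6*(-421 + W)) (s(W, m) = 6 - (m - 420)/(6*(W - 421)) = 6 - (-420 + m)/(6*(-421 + W)))
s(297, -203) + 165144 = (-14736 - 1*(-203) + 36*297)/(6*(-421 + 297)) + 165144 = (1/6)*(-14736 + 203 + 10692)/(-124) + 165144 = (1/6)*(-1/124)*(-3841) + 165144 = 3841/744 + 165144 = 122870977/744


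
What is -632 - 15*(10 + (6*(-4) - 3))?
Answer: -377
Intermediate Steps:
-632 - 15*(10 + (6*(-4) - 3)) = -632 - 15*(10 + (-24 - 3)) = -632 - 15*(10 - 27) = -632 - 15*(-17) = -632 + 255 = -377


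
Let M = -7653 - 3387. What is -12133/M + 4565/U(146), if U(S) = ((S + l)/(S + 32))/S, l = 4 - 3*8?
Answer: 218289059593/231840 ≈ 9.4155e+5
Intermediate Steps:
l = -20 (l = 4 - 24 = -20)
U(S) = (-20 + S)/(S*(32 + S)) (U(S) = ((S - 20)/(S + 32))/S = ((-20 + S)/(32 + S))/S = (-20 + S)/(S*(32 + S)))
M = -11040
-12133/M + 4565/U(146) = -12133/(-11040) + 4565/(((-20 + 146)/(146*(32 + 146)))) = -12133*(-1/11040) + 4565/(((1/146)*126/178)) = 12133/11040 + 4565/(((1/146)*(1/178)*126)) = 12133/11040 + 4565/(63/12994) = 12133/11040 + 4565*(12994/63) = 12133/11040 + 59317610/63 = 218289059593/231840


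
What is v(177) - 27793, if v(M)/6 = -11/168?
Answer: -778215/28 ≈ -27793.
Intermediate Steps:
v(M) = -11/28 (v(M) = 6*(-11/168) = -11/28)
v(177) - 27793 = -11/28 - 27793 = -778215/28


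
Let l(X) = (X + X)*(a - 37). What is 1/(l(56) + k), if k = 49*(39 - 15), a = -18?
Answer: -1/4984 ≈ -0.00020064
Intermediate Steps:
l(X) = -110*X (l(X) = (X + X)*(-18 - 37) = (2*X)*(-55) = -110*X)
k = 1176 (k = 49*24 = 1176)
1/(l(56) + k) = 1/(-110*56 + 1176) = 1/(-6160 + 1176) = 1/(-4984) = -1/4984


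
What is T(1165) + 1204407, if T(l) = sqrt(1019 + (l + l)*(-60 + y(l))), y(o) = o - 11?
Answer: 1204407 + sqrt(2550039) ≈ 1.2060e+6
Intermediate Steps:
y(o) = -11 + o
T(l) = sqrt(1019 + 2*l*(-71 + l)) (T(l) = sqrt(1019 + (l + l)*(-60 + (-11 + l))) = sqrt(1019 + (2*l)*(-71 + l)) = sqrt(1019 + 2*l*(-71 + l)))
T(1165) + 1204407 = sqrt(1019 - 142*1165 + 2*1165**2) + 1204407 = sqrt(1019 - 165430 + 2*1357225) + 1204407 = sqrt(1019 - 165430 + 2714450) + 1204407 = sqrt(2550039) + 1204407 = 1204407 + sqrt(2550039)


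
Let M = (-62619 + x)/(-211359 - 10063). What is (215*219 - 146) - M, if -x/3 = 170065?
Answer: 5196377222/110711 ≈ 46936.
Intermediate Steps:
x = -510195 (x = -3*170065 = -510195)
M = 286407/110711 (M = (-62619 - 510195)/(-211359 - 10063) = -572814/(-221422) = -572814*(-1/221422) = 286407/110711 ≈ 2.5870)
(215*219 - 146) - M = (215*219 - 146) - 1*286407/110711 = (47085 - 146) - 286407/110711 = 46939 - 286407/110711 = 5196377222/110711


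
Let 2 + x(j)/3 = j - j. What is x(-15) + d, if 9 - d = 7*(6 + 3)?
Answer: -60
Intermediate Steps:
x(j) = -6 (x(j) = -6 + 3*(j - j) = -6 + 3*0 = -6 + 0 = -6)
d = -54 (d = 9 - 7*(6 + 3) = 9 - 7*9 = 9 - 1*63 = 9 - 63 = -54)
x(-15) + d = -6 - 54 = -60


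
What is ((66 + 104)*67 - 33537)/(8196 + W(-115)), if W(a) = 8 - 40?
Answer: -22147/8164 ≈ -2.7128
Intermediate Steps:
W(a) = -32
((66 + 104)*67 - 33537)/(8196 + W(-115)) = ((66 + 104)*67 - 33537)/(8196 - 32) = (170*67 - 33537)/8164 = (11390 - 33537)*(1/8164) = -22147*1/8164 = -22147/8164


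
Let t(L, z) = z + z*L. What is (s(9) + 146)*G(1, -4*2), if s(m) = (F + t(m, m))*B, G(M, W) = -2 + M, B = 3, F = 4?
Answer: -428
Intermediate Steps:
t(L, z) = z + L*z
s(m) = 12 + 3*m*(1 + m) (s(m) = (4 + m*(1 + m))*3 = 12 + 3*m*(1 + m))
(s(9) + 146)*G(1, -4*2) = ((12 + 3*9*(1 + 9)) + 146)*(-2 + 1) = ((12 + 3*9*10) + 146)*(-1) = ((12 + 270) + 146)*(-1) = (282 + 146)*(-1) = 428*(-1) = -428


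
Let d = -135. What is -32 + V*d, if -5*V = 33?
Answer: 859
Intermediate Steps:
V = -33/5 (V = -1/5*33 = -33/5 ≈ -6.6000)
-32 + V*d = -32 - 33/5*(-135) = -32 + 891 = 859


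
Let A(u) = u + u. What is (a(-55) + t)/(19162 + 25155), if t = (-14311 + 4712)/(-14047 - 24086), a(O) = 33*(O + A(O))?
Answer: -15971122/129995397 ≈ -0.12286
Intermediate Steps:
A(u) = 2*u
a(O) = 99*O (a(O) = 33*(O + 2*O) = 33*(3*O) = 99*O)
t = 9599/38133 (t = -9599/(-38133) = -9599*(-1/38133) = 9599/38133 ≈ 0.25172)
(a(-55) + t)/(19162 + 25155) = (99*(-55) + 9599/38133)/(19162 + 25155) = (-5445 + 9599/38133)/44317 = -207624586/38133*1/44317 = -15971122/129995397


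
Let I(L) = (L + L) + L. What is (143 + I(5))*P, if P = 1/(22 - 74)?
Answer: -79/26 ≈ -3.0385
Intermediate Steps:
P = -1/52 (P = 1/(-52) = -1/52 ≈ -0.019231)
I(L) = 3*L (I(L) = 2*L + L = 3*L)
(143 + I(5))*P = (143 + 3*5)*(-1/52) = (143 + 15)*(-1/52) = 158*(-1/52) = -79/26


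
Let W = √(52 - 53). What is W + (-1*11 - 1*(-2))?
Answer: -9 + I ≈ -9.0 + 1.0*I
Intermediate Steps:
W = I (W = √(-1) = I ≈ 1.0*I)
W + (-1*11 - 1*(-2)) = I + (-1*11 - 1*(-2)) = I + (-11 + 2) = I - 9 = -9 + I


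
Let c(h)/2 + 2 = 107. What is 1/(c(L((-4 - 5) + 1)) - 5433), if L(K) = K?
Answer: -1/5223 ≈ -0.00019146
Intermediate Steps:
c(h) = 210 (c(h) = -4 + 2*107 = -4 + 214 = 210)
1/(c(L((-4 - 5) + 1)) - 5433) = 1/(210 - 5433) = 1/(-5223) = -1/5223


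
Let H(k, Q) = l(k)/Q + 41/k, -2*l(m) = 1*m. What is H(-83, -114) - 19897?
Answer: -376547065/18924 ≈ -19898.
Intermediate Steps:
l(m) = -m/2
H(k, Q) = 41/k - k/(2*Q) (H(k, Q) = (-k/2)/Q + 41/k = -k/(2*Q) + 41/k = 41/k - k/(2*Q))
H(-83, -114) - 19897 = (41/(-83) - 1/2*(-83)/(-114)) - 19897 = (41*(-1/83) - 1/2*(-83)*(-1/114)) - 19897 = (-41/83 - 83/228) - 19897 = -16237/18924 - 19897 = -376547065/18924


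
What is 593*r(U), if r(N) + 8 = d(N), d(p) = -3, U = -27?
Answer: -6523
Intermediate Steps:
r(N) = -11 (r(N) = -8 - 3 = -11)
593*r(U) = 593*(-11) = -6523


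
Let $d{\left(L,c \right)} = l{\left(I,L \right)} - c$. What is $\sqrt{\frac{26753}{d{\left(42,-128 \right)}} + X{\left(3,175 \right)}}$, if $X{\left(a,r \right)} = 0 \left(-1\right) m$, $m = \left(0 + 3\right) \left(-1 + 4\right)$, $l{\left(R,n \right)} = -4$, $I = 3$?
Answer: $\frac{\sqrt{863}}{2} \approx 14.688$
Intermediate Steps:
$m = 9$ ($m = 3 \cdot 3 = 9$)
$X{\left(a,r \right)} = 0$ ($X{\left(a,r \right)} = 0 \left(-1\right) 9 = 0 \cdot 9 = 0$)
$d{\left(L,c \right)} = -4 - c$
$\sqrt{\frac{26753}{d{\left(42,-128 \right)}} + X{\left(3,175 \right)}} = \sqrt{\frac{26753}{-4 - -128} + 0} = \sqrt{\frac{26753}{-4 + 128} + 0} = \sqrt{\frac{26753}{124} + 0} = \sqrt{26753 \cdot \frac{1}{124} + 0} = \sqrt{\frac{863}{4} + 0} = \sqrt{\frac{863}{4}} = \frac{\sqrt{863}}{2}$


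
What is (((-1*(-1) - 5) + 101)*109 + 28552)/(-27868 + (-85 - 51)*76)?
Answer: -39125/38204 ≈ -1.0241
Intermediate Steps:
(((-1*(-1) - 5) + 101)*109 + 28552)/(-27868 + (-85 - 51)*76) = (((1 - 5) + 101)*109 + 28552)/(-27868 - 136*76) = ((-4 + 101)*109 + 28552)/(-27868 - 10336) = (97*109 + 28552)/(-38204) = (10573 + 28552)*(-1/38204) = 39125*(-1/38204) = -39125/38204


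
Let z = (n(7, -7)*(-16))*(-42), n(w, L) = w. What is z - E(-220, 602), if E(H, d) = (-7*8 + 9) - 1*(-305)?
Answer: 4446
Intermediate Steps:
E(H, d) = 258 (E(H, d) = (-56 + 9) + 305 = -47 + 305 = 258)
z = 4704 (z = (7*(-16))*(-42) = -112*(-42) = 4704)
z - E(-220, 602) = 4704 - 1*258 = 4704 - 258 = 4446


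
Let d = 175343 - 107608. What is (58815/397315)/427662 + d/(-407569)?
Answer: -13461136866753/80997320712134 ≈ -0.16619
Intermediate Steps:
d = 67735
(58815/397315)/427662 + d/(-407569) = (58815/397315)/427662 + 67735/(-407569) = (58815*(1/397315))*(1/427662) + 67735*(-1/407569) = (11763/79463)*(1/427662) - 3565/21451 = 1307/3775922834 - 3565/21451 = -13461136866753/80997320712134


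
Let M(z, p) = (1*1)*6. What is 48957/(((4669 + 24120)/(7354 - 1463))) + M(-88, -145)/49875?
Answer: 4794744603953/478617125 ≈ 10018.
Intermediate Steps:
M(z, p) = 6 (M(z, p) = 1*6 = 6)
48957/(((4669 + 24120)/(7354 - 1463))) + M(-88, -145)/49875 = 48957/(((4669 + 24120)/(7354 - 1463))) + 6/49875 = 48957/((28789/5891)) + 6*(1/49875) = 48957/((28789*(1/5891))) + 2/16625 = 48957/(28789/5891) + 2/16625 = 48957*(5891/28789) + 2/16625 = 288405687/28789 + 2/16625 = 4794744603953/478617125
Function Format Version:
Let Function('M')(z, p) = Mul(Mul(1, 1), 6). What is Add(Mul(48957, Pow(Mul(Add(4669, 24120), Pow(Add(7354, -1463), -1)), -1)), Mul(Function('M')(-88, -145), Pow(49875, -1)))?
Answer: Rational(4794744603953, 478617125) ≈ 10018.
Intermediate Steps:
Function('M')(z, p) = 6 (Function('M')(z, p) = Mul(1, 6) = 6)
Add(Mul(48957, Pow(Mul(Add(4669, 24120), Pow(Add(7354, -1463), -1)), -1)), Mul(Function('M')(-88, -145), Pow(49875, -1))) = Add(Mul(48957, Pow(Mul(Add(4669, 24120), Pow(Add(7354, -1463), -1)), -1)), Mul(6, Pow(49875, -1))) = Add(Mul(48957, Pow(Mul(28789, Pow(5891, -1)), -1)), Mul(6, Rational(1, 49875))) = Add(Mul(48957, Pow(Mul(28789, Rational(1, 5891)), -1)), Rational(2, 16625)) = Add(Mul(48957, Pow(Rational(28789, 5891), -1)), Rational(2, 16625)) = Add(Mul(48957, Rational(5891, 28789)), Rational(2, 16625)) = Add(Rational(288405687, 28789), Rational(2, 16625)) = Rational(4794744603953, 478617125)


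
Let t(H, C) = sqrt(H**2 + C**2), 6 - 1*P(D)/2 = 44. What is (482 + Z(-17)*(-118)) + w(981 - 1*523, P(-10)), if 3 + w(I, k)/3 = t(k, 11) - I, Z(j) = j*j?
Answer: -35003 + 3*sqrt(5897) ≈ -34773.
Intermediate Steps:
Z(j) = j**2
P(D) = -76 (P(D) = 12 - 2*44 = 12 - 88 = -76)
t(H, C) = sqrt(C**2 + H**2)
w(I, k) = -9 - 3*I + 3*sqrt(121 + k**2) (w(I, k) = -9 + 3*(sqrt(11**2 + k**2) - I) = -9 + 3*(sqrt(121 + k**2) - I) = -9 + (-3*I + 3*sqrt(121 + k**2)) = -9 - 3*I + 3*sqrt(121 + k**2))
(482 + Z(-17)*(-118)) + w(981 - 1*523, P(-10)) = (482 + (-17)**2*(-118)) + (-9 - 3*(981 - 1*523) + 3*sqrt(121 + (-76)**2)) = (482 + 289*(-118)) + (-9 - 3*(981 - 523) + 3*sqrt(121 + 5776)) = (482 - 34102) + (-9 - 3*458 + 3*sqrt(5897)) = -33620 + (-9 - 1374 + 3*sqrt(5897)) = -33620 + (-1383 + 3*sqrt(5897)) = -35003 + 3*sqrt(5897)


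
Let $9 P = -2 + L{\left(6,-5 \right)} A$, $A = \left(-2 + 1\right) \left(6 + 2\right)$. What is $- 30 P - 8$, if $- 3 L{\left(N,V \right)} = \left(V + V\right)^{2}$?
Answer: $- \frac{8012}{9} \approx -890.22$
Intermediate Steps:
$A = -8$ ($A = \left(-1\right) 8 = -8$)
$L{\left(N,V \right)} = - \frac{4 V^{2}}{3}$ ($L{\left(N,V \right)} = - \frac{\left(V + V\right)^{2}}{3} = - \frac{\left(2 V\right)^{2}}{3} = - \frac{4 V^{2}}{3}$)
$P = \frac{794}{27}$ ($P = \frac{-2 + - \frac{4 \left(-5\right)^{2}}{3} \left(-8\right)}{9} = \frac{-2 + \left(- \frac{4}{3}\right) 25 \left(-8\right)}{9} = \frac{-2 - - \frac{800}{3}}{9} = \frac{-2 + \frac{800}{3}}{9} = \frac{1}{9} \cdot \frac{794}{3} = \frac{794}{27} \approx 29.407$)
$- 30 P - 8 = \left(-30\right) \frac{794}{27} - 8 = - \frac{7940}{9} - 8 = - \frac{8012}{9}$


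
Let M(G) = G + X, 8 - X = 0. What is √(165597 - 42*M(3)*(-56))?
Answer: √191469 ≈ 437.57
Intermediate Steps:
X = 8 (X = 8 - 1*0 = 8 + 0 = 8)
M(G) = 8 + G (M(G) = G + 8 = 8 + G)
√(165597 - 42*M(3)*(-56)) = √(165597 - 42*(8 + 3)*(-56)) = √(165597 - 42*11*(-56)) = √(165597 - 462*(-56)) = √(165597 + 25872) = √191469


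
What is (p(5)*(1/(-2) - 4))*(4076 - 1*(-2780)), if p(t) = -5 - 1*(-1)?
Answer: 123408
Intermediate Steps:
p(t) = -4 (p(t) = -5 + 1 = -4)
(p(5)*(1/(-2) - 4))*(4076 - 1*(-2780)) = (-4*(1/(-2) - 4))*(4076 - 1*(-2780)) = (-4*(-½ - 4))*(4076 + 2780) = -4*(-9/2)*6856 = 18*6856 = 123408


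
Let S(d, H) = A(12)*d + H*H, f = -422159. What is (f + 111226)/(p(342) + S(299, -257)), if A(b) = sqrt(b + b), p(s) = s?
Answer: -1587934831/338893789 + 14302918*sqrt(6)/338893789 ≈ -4.5823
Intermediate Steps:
A(b) = sqrt(2)*sqrt(b) (A(b) = sqrt(2*b) = sqrt(2)*sqrt(b))
S(d, H) = H**2 + 2*d*sqrt(6) (S(d, H) = (sqrt(2)*sqrt(12))*d + H*H = (sqrt(2)*(2*sqrt(3)))*d + H**2 = (2*sqrt(6))*d + H**2 = 2*d*sqrt(6) + H**2 = H**2 + 2*d*sqrt(6))
(f + 111226)/(p(342) + S(299, -257)) = (-422159 + 111226)/(342 + ((-257)**2 + 2*299*sqrt(6))) = -310933/(342 + (66049 + 598*sqrt(6))) = -310933/(66391 + 598*sqrt(6))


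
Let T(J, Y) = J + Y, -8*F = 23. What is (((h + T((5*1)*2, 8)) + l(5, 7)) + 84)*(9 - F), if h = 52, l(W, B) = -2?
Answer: 1805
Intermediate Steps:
F = -23/8 (F = -⅛*23 = -23/8 ≈ -2.8750)
(((h + T((5*1)*2, 8)) + l(5, 7)) + 84)*(9 - F) = (((52 + ((5*1)*2 + 8)) - 2) + 84)*(9 - 1*(-23/8)) = (((52 + (5*2 + 8)) - 2) + 84)*(9 + 23/8) = (((52 + (10 + 8)) - 2) + 84)*(95/8) = (((52 + 18) - 2) + 84)*(95/8) = ((70 - 2) + 84)*(95/8) = (68 + 84)*(95/8) = 152*(95/8) = 1805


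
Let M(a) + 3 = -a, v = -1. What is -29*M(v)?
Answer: 58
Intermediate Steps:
M(a) = -3 - a
-29*M(v) = -29*(-3 - 1*(-1)) = -29*(-3 + 1) = -29*(-2) = 58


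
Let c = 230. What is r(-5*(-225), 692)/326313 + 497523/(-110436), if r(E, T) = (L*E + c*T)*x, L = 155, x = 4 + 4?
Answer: 44108649127/12012234156 ≈ 3.6720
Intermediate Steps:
x = 8
r(E, T) = 1240*E + 1840*T (r(E, T) = (155*E + 230*T)*8 = 1240*E + 1840*T)
r(-5*(-225), 692)/326313 + 497523/(-110436) = (1240*(-5*(-225)) + 1840*692)/326313 + 497523/(-110436) = (1240*1125 + 1273280)*(1/326313) + 497523*(-1/110436) = (1395000 + 1273280)*(1/326313) - 165841/36812 = 2668280*(1/326313) - 165841/36812 = 2668280/326313 - 165841/36812 = 44108649127/12012234156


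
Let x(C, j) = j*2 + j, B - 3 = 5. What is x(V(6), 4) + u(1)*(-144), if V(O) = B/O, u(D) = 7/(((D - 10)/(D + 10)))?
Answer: 1244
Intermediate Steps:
B = 8 (B = 3 + 5 = 8)
u(D) = 7*(10 + D)/(-10 + D) (u(D) = 7/(((-10 + D)/(10 + D))) = 7*((10 + D)/(-10 + D)) = 7*(10 + D)/(-10 + D))
V(O) = 8/O
x(C, j) = 3*j (x(C, j) = 2*j + j = 3*j)
x(V(6), 4) + u(1)*(-144) = 3*4 + (7*(10 + 1)/(-10 + 1))*(-144) = 12 + (7*11/(-9))*(-144) = 12 + (7*(-⅑)*11)*(-144) = 12 - 77/9*(-144) = 12 + 1232 = 1244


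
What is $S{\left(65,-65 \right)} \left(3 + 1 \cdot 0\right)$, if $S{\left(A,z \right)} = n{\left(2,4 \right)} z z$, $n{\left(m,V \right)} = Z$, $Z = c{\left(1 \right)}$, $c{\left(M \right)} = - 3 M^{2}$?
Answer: $-38025$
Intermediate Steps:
$Z = -3$ ($Z = - 3 \cdot 1^{2} = \left(-3\right) 1 = -3$)
$n{\left(m,V \right)} = -3$
$S{\left(A,z \right)} = - 3 z^{2}$ ($S{\left(A,z \right)} = - 3 z z = - 3 z^{2}$)
$S{\left(65,-65 \right)} \left(3 + 1 \cdot 0\right) = - 3 \left(-65\right)^{2} \left(3 + 1 \cdot 0\right) = \left(-3\right) 4225 \left(3 + 0\right) = \left(-12675\right) 3 = -38025$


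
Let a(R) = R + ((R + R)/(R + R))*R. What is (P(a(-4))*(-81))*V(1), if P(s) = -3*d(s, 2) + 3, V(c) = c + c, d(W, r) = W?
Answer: -4374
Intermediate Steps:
V(c) = 2*c
a(R) = 2*R (a(R) = R + ((2*R)/((2*R)))*R = R + ((2*R)*(1/(2*R)))*R = R + 1*R = R + R = 2*R)
P(s) = 3 - 3*s (P(s) = -3*s + 3 = 3 - 3*s)
(P(a(-4))*(-81))*V(1) = ((3 - 6*(-4))*(-81))*(2*1) = ((3 - 3*(-8))*(-81))*2 = ((3 + 24)*(-81))*2 = (27*(-81))*2 = -2187*2 = -4374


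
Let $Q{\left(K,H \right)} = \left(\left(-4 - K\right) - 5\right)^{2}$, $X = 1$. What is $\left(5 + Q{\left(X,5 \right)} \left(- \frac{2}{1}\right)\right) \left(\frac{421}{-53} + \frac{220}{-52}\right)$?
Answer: $\frac{125820}{53} \approx 2374.0$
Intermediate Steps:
$Q{\left(K,H \right)} = \left(-9 - K\right)^{2}$
$\left(5 + Q{\left(X,5 \right)} \left(- \frac{2}{1}\right)\right) \left(\frac{421}{-53} + \frac{220}{-52}\right) = \left(5 + \left(9 + 1\right)^{2} \left(- \frac{2}{1}\right)\right) \left(\frac{421}{-53} + \frac{220}{-52}\right) = \left(5 + 10^{2} \left(\left(-2\right) 1\right)\right) \left(421 \left(- \frac{1}{53}\right) + 220 \left(- \frac{1}{52}\right)\right) = \left(5 + 100 \left(-2\right)\right) \left(- \frac{421}{53} - \frac{55}{13}\right) = \left(5 - 200\right) \left(- \frac{8388}{689}\right) = \left(-195\right) \left(- \frac{8388}{689}\right) = \frac{125820}{53}$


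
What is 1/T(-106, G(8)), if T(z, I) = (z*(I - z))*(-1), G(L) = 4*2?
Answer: 1/12084 ≈ 8.2754e-5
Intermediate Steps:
G(L) = 8
T(z, I) = -z*(I - z)
1/T(-106, G(8)) = 1/(-106*(-106 - 1*8)) = 1/(-106*(-106 - 8)) = 1/(-106*(-114)) = 1/12084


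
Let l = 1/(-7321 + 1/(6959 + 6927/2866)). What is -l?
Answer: 19951421/146064350275 ≈ 0.00013659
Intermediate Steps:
l = -19951421/146064350275 (l = 1/(-7321 + 1/(6959 + 6927*(1/2866))) = 1/(-7321 + 1/(6959 + 6927/2866)) = 1/(-7321 + 1/(19951421/2866)) = 1/(-7321 + 2866/19951421) = 1/(-146064350275/19951421) = -19951421/146064350275 ≈ -0.00013659)
-l = -1*(-19951421/146064350275) = 19951421/146064350275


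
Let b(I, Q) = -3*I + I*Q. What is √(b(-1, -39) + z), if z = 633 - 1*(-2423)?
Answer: √3098 ≈ 55.660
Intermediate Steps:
z = 3056 (z = 633 + 2423 = 3056)
√(b(-1, -39) + z) = √(-(-3 - 39) + 3056) = √(-1*(-42) + 3056) = √(42 + 3056) = √3098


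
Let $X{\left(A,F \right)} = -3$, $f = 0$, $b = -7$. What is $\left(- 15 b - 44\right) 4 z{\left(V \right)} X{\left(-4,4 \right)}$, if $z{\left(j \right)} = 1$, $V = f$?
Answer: $-732$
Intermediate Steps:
$V = 0$
$\left(- 15 b - 44\right) 4 z{\left(V \right)} X{\left(-4,4 \right)} = \left(\left(-15\right) \left(-7\right) - 44\right) 4 \cdot 1 \left(-3\right) = \left(105 - 44\right) 4 \left(-3\right) = 61 \left(-12\right) = -732$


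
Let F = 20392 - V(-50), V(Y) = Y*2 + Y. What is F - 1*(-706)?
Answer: 21248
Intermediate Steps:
V(Y) = 3*Y (V(Y) = 2*Y + Y = 3*Y)
F = 20542 (F = 20392 - 3*(-50) = 20392 - 1*(-150) = 20392 + 150 = 20542)
F - 1*(-706) = 20542 - 1*(-706) = 20542 + 706 = 21248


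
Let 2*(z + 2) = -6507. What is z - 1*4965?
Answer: -16441/2 ≈ -8220.5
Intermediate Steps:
z = -6511/2 (z = -2 + (½)*(-6507) = -2 - 6507/2 = -6511/2 ≈ -3255.5)
z - 1*4965 = -6511/2 - 1*4965 = -6511/2 - 4965 = -16441/2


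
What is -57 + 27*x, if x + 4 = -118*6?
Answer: -19281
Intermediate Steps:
x = -712 (x = -4 - 118*6 = -4 - 708 = -712)
-57 + 27*x = -57 + 27*(-712) = -57 - 19224 = -19281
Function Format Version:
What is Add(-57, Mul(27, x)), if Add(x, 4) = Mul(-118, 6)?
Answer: -19281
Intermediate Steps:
x = -712 (x = Add(-4, Mul(-118, 6)) = Add(-4, -708) = -712)
Add(-57, Mul(27, x)) = Add(-57, Mul(27, -712)) = Add(-57, -19224) = -19281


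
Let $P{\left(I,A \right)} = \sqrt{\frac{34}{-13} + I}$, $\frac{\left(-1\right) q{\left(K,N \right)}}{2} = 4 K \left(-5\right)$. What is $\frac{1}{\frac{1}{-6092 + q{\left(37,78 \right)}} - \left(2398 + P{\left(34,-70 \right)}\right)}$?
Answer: $- \frac{663087998612}{1590076486064125} + \frac{42541088 \sqrt{1326}}{1590076486064125} \approx -0.00041604$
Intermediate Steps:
$q{\left(K,N \right)} = 40 K$ ($q{\left(K,N \right)} = - 2 \cdot 4 K \left(-5\right) = - 2 \left(- 20 K\right) = 40 K$)
$P{\left(I,A \right)} = \sqrt{- \frac{34}{13} + I}$ ($P{\left(I,A \right)} = \sqrt{34 \left(- \frac{1}{13}\right) + I} = \sqrt{- \frac{34}{13} + I}$)
$\frac{1}{\frac{1}{-6092 + q{\left(37,78 \right)}} - \left(2398 + P{\left(34,-70 \right)}\right)} = \frac{1}{\frac{1}{-6092 + 40 \cdot 37} - \left(2398 + \frac{\sqrt{-442 + 169 \cdot 34}}{13}\right)} = \frac{1}{\frac{1}{-6092 + 1480} - \left(2398 + \frac{\sqrt{-442 + 5746}}{13}\right)} = \frac{1}{\frac{1}{-4612} - \left(2398 + \frac{\sqrt{5304}}{13}\right)} = \frac{1}{- \frac{1}{4612} - \left(2398 + \frac{2 \sqrt{1326}}{13}\right)} = \frac{1}{- \frac{11059577}{4612} - \frac{2 \sqrt{1326}}{13}}$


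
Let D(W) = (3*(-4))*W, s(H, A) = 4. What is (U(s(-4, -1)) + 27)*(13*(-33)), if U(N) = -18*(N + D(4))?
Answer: -351351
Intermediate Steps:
D(W) = -12*W
U(N) = 864 - 18*N (U(N) = -18*(N - 12*4) = -18*(N - 48) = -18*(-48 + N) = 864 - 18*N)
(U(s(-4, -1)) + 27)*(13*(-33)) = ((864 - 18*4) + 27)*(13*(-33)) = ((864 - 72) + 27)*(-429) = (792 + 27)*(-429) = 819*(-429) = -351351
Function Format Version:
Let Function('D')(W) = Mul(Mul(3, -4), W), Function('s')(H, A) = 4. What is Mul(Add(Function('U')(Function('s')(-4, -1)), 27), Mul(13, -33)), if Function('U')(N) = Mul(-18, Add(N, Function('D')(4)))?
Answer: -351351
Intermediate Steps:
Function('D')(W) = Mul(-12, W)
Function('U')(N) = Add(864, Mul(-18, N)) (Function('U')(N) = Mul(-18, Add(N, Mul(-12, 4))) = Mul(-18, Add(N, -48)) = Mul(-18, Add(-48, N)) = Add(864, Mul(-18, N)))
Mul(Add(Function('U')(Function('s')(-4, -1)), 27), Mul(13, -33)) = Mul(Add(Add(864, Mul(-18, 4)), 27), Mul(13, -33)) = Mul(Add(Add(864, -72), 27), -429) = Mul(Add(792, 27), -429) = Mul(819, -429) = -351351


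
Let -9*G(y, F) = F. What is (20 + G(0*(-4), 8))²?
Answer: 29584/81 ≈ 365.23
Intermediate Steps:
G(y, F) = -F/9
(20 + G(0*(-4), 8))² = (20 - ⅑*8)² = (20 - 8/9)² = (172/9)² = 29584/81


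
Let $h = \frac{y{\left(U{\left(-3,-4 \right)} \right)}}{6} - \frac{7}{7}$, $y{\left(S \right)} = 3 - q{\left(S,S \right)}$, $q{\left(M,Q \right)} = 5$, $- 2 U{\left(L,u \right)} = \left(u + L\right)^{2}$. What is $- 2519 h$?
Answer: $\frac{10076}{3} \approx 3358.7$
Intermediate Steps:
$U{\left(L,u \right)} = - \frac{\left(L + u\right)^{2}}{2}$ ($U{\left(L,u \right)} = - \frac{\left(u + L\right)^{2}}{2} = - \frac{\left(L + u\right)^{2}}{2}$)
$y{\left(S \right)} = -2$ ($y{\left(S \right)} = 3 - 5 = -2$)
$h = - \frac{4}{3}$ ($h = - \frac{2}{6} - \frac{7}{7} = \left(-2\right) \frac{1}{6} - 1 = - \frac{1}{3} - 1 = - \frac{4}{3} \approx -1.3333$)
$- 2519 h = \left(-2519\right) \left(- \frac{4}{3}\right) = \frac{10076}{3}$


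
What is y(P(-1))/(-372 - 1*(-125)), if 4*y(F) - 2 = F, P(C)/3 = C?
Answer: 1/988 ≈ 0.0010121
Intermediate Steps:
P(C) = 3*C
y(F) = ½ + F/4
y(P(-1))/(-372 - 1*(-125)) = (½ + (3*(-1))/4)/(-372 - 1*(-125)) = (½ + (¼)*(-3))/(-372 + 125) = (½ - ¾)/(-247) = -¼*(-1/247) = 1/988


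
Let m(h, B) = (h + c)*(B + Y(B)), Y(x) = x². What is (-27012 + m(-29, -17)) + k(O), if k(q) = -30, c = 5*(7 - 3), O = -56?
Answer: -29490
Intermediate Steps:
c = 20 (c = 5*4 = 20)
m(h, B) = (20 + h)*(B + B²) (m(h, B) = (h + 20)*(B + B²) = (20 + h)*(B + B²))
(-27012 + m(-29, -17)) + k(O) = (-27012 - 17*(20 - 29 + 20*(-17) - 17*(-29))) - 30 = (-27012 - 17*(20 - 29 - 340 + 493)) - 30 = (-27012 - 17*144) - 30 = (-27012 - 2448) - 30 = -29460 - 30 = -29490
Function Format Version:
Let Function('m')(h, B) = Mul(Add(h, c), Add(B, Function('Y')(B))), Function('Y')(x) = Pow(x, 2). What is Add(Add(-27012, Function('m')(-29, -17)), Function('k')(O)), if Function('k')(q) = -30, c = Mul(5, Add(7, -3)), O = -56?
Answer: -29490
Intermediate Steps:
c = 20 (c = Mul(5, 4) = 20)
Function('m')(h, B) = Mul(Add(20, h), Add(B, Pow(B, 2))) (Function('m')(h, B) = Mul(Add(h, 20), Add(B, Pow(B, 2))) = Mul(Add(20, h), Add(B, Pow(B, 2))))
Add(Add(-27012, Function('m')(-29, -17)), Function('k')(O)) = Add(Add(-27012, Mul(-17, Add(20, -29, Mul(20, -17), Mul(-17, -29)))), -30) = Add(Add(-27012, Mul(-17, Add(20, -29, -340, 493))), -30) = Add(Add(-27012, Mul(-17, 144)), -30) = Add(Add(-27012, -2448), -30) = Add(-29460, -30) = -29490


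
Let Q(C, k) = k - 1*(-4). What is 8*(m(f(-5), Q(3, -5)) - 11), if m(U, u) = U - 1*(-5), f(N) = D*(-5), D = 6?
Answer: -288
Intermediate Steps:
f(N) = -30 (f(N) = 6*(-5) = -30)
Q(C, k) = 4 + k (Q(C, k) = k + 4 = 4 + k)
m(U, u) = 5 + U (m(U, u) = U + 5 = 5 + U)
8*(m(f(-5), Q(3, -5)) - 11) = 8*((5 - 30) - 11) = 8*(-25 - 11) = 8*(-36) = -288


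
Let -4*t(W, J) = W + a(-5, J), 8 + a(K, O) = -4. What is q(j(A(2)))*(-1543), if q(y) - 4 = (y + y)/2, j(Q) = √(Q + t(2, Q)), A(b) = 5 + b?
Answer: -6172 - 1543*√38/2 ≈ -10928.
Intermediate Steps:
a(K, O) = -12 (a(K, O) = -8 - 4 = -12)
t(W, J) = 3 - W/4 (t(W, J) = -(W - 12)/4 = -(-12 + W)/4 = 3 - W/4)
j(Q) = √(5/2 + Q) (j(Q) = √(Q + (3 - ¼*2)) = √(Q + (3 - ½)) = √(Q + 5/2) = √(5/2 + Q))
q(y) = 4 + y (q(y) = 4 + (y + y)/2 = 4 + (2*y)*(½) = 4 + y)
q(j(A(2)))*(-1543) = (4 + √(10 + 4*(5 + 2))/2)*(-1543) = (4 + √(10 + 4*7)/2)*(-1543) = (4 + √(10 + 28)/2)*(-1543) = (4 + √38/2)*(-1543) = -6172 - 1543*√38/2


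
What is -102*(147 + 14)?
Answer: -16422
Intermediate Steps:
-102*(147 + 14) = -102*161 = -16422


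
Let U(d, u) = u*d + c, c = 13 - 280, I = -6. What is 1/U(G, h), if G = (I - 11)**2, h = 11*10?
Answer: 1/31523 ≈ 3.1723e-5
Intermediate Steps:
c = -267
h = 110
G = 289 (G = (-6 - 11)**2 = (-17)**2 = 289)
U(d, u) = -267 + d*u (U(d, u) = u*d - 267 = d*u - 267 = -267 + d*u)
1/U(G, h) = 1/(-267 + 289*110) = 1/(-267 + 31790) = 1/31523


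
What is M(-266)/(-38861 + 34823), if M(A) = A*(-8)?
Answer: -1064/2019 ≈ -0.52699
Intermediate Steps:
M(A) = -8*A
M(-266)/(-38861 + 34823) = (-8*(-266))/(-38861 + 34823) = 2128/(-4038) = 2128*(-1/4038) = -1064/2019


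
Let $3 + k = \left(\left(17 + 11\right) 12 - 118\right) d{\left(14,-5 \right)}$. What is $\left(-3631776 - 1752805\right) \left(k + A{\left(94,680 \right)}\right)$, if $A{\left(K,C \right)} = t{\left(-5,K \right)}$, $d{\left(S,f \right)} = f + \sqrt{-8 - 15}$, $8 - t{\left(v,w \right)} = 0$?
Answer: $5842270385 - 1173838658 i \sqrt{23} \approx 5.8423 \cdot 10^{9} - 5.6295 \cdot 10^{9} i$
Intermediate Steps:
$t{\left(v,w \right)} = 8$ ($t{\left(v,w \right)} = 8 - 0 = 8 + 0 = 8$)
$d{\left(S,f \right)} = f + i \sqrt{23}$ ($d{\left(S,f \right)} = f + \sqrt{-23} = f + i \sqrt{23}$)
$A{\left(K,C \right)} = 8$
$k = -1093 + 218 i \sqrt{23}$ ($k = -3 + \left(\left(17 + 11\right) 12 - 118\right) \left(-5 + i \sqrt{23}\right) = -3 + \left(28 \cdot 12 - 118\right) \left(-5 + i \sqrt{23}\right) = -3 + \left(336 - 118\right) \left(-5 + i \sqrt{23}\right) = -3 + 218 \left(-5 + i \sqrt{23}\right) = -3 - \left(1090 - 218 i \sqrt{23}\right) = -1093 + 218 i \sqrt{23} \approx -1093.0 + 1045.5 i$)
$\left(-3631776 - 1752805\right) \left(k + A{\left(94,680 \right)}\right) = \left(-3631776 - 1752805\right) \left(\left(-1093 + 218 i \sqrt{23}\right) + 8\right) = - 5384581 \left(-1085 + 218 i \sqrt{23}\right) = 5842270385 - 1173838658 i \sqrt{23}$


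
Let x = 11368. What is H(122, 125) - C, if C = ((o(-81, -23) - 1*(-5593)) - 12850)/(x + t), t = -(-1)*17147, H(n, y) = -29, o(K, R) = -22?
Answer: -819656/28515 ≈ -28.745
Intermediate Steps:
t = 17147 (t = -1*(-17147) = 17147)
C = -7279/28515 (C = ((-22 - 1*(-5593)) - 12850)/(11368 + 17147) = ((-22 + 5593) - 12850)/28515 = (5571 - 12850)*(1/28515) = -7279*1/28515 = -7279/28515 ≈ -0.25527)
H(122, 125) - C = -29 - 1*(-7279/28515) = -29 + 7279/28515 = -819656/28515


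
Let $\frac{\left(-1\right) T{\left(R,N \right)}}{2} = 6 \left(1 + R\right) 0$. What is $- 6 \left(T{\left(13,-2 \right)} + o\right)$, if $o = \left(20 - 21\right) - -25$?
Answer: $-144$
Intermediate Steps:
$T{\left(R,N \right)} = 0$ ($T{\left(R,N \right)} = - 2 \cdot 6 \left(1 + R\right) 0 = - 2 \left(6 + 6 R\right) 0 = \left(-2\right) 0 = 0$)
$o = 24$ ($o = \left(20 - 21\right) + 25 = -1 + 25 = 24$)
$- 6 \left(T{\left(13,-2 \right)} + o\right) = - 6 \left(0 + 24\right) = \left(-6\right) 24 = -144$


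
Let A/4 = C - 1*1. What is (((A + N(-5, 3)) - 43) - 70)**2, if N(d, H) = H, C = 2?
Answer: 11236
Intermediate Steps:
A = 4 (A = 4*(2 - 1*1) = 4*(2 - 1) = 4*1 = 4)
(((A + N(-5, 3)) - 43) - 70)**2 = (((4 + 3) - 43) - 70)**2 = ((7 - 43) - 70)**2 = (-36 - 70)**2 = (-106)**2 = 11236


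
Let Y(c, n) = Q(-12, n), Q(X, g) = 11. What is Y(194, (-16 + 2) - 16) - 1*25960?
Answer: -25949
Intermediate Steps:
Y(c, n) = 11
Y(194, (-16 + 2) - 16) - 1*25960 = 11 - 1*25960 = 11 - 25960 = -25949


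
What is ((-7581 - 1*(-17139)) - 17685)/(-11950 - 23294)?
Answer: 903/3916 ≈ 0.23059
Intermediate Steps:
((-7581 - 1*(-17139)) - 17685)/(-11950 - 23294) = ((-7581 + 17139) - 17685)/(-35244) = (9558 - 17685)*(-1/35244) = -8127*(-1/35244) = 903/3916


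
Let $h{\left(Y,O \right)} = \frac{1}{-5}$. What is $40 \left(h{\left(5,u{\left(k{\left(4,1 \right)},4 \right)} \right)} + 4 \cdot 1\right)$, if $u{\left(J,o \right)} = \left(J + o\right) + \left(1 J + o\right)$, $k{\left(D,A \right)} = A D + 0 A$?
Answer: $152$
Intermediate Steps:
$k{\left(D,A \right)} = A D$ ($k{\left(D,A \right)} = A D + 0 = A D$)
$u{\left(J,o \right)} = 2 J + 2 o$ ($u{\left(J,o \right)} = \left(J + o\right) + \left(J + o\right) = 2 J + 2 o$)
$h{\left(Y,O \right)} = - \frac{1}{5}$
$40 \left(h{\left(5,u{\left(k{\left(4,1 \right)},4 \right)} \right)} + 4 \cdot 1\right) = 40 \left(- \frac{1}{5} + 4 \cdot 1\right) = 40 \left(- \frac{1}{5} + 4\right) = 40 \cdot \frac{19}{5} = 152$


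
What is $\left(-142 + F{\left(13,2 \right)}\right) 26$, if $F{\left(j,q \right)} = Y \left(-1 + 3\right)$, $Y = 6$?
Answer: $-3380$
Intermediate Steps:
$F{\left(j,q \right)} = 12$ ($F{\left(j,q \right)} = 6 \left(-1 + 3\right) = 6 \cdot 2 = 12$)
$\left(-142 + F{\left(13,2 \right)}\right) 26 = \left(-142 + 12\right) 26 = \left(-130\right) 26 = -3380$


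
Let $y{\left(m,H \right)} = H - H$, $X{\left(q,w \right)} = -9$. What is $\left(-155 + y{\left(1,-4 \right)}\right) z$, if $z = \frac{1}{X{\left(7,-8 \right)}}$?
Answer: $\frac{155}{9} \approx 17.222$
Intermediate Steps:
$y{\left(m,H \right)} = 0$
$z = - \frac{1}{9}$ ($z = \frac{1}{-9} = - \frac{1}{9} \approx -0.11111$)
$\left(-155 + y{\left(1,-4 \right)}\right) z = \left(-155 + 0\right) \left(- \frac{1}{9}\right) = \left(-155\right) \left(- \frac{1}{9}\right) = \frac{155}{9}$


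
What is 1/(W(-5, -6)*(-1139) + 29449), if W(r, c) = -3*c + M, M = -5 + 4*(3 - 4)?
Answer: 1/19198 ≈ 5.2089e-5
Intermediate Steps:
M = -9 (M = -5 + 4*(-1) = -5 - 4 = -9)
W(r, c) = -9 - 3*c (W(r, c) = -3*c - 9 = -9 - 3*c)
1/(W(-5, -6)*(-1139) + 29449) = 1/((-9 - 3*(-6))*(-1139) + 29449) = 1/((-9 + 18)*(-1139) + 29449) = 1/(9*(-1139) + 29449) = 1/(-10251 + 29449) = 1/19198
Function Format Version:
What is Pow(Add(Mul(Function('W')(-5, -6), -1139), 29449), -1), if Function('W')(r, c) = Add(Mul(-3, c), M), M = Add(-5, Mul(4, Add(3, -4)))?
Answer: Rational(1, 19198) ≈ 5.2089e-5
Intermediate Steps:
M = -9 (M = Add(-5, Mul(4, -1)) = Add(-5, -4) = -9)
Function('W')(r, c) = Add(-9, Mul(-3, c)) (Function('W')(r, c) = Add(Mul(-3, c), -9) = Add(-9, Mul(-3, c)))
Pow(Add(Mul(Function('W')(-5, -6), -1139), 29449), -1) = Pow(Add(Mul(Add(-9, Mul(-3, -6)), -1139), 29449), -1) = Pow(Add(Mul(Add(-9, 18), -1139), 29449), -1) = Pow(Add(Mul(9, -1139), 29449), -1) = Pow(Add(-10251, 29449), -1) = Pow(19198, -1) = Rational(1, 19198)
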